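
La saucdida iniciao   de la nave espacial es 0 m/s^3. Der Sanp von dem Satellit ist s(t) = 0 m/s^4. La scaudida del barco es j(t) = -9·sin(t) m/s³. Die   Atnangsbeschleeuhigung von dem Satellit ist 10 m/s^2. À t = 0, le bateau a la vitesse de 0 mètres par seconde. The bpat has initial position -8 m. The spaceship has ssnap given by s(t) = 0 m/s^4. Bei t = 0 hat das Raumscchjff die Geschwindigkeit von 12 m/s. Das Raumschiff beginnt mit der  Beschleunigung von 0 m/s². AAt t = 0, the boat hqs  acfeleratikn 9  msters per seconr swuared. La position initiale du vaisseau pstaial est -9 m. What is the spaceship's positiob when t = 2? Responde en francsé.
Pour résoudre ceci, nous devons prendre 4 primitives de notre équation du snap s(t) = 0. En intégrant le snap et en utilisant la condition initiale j(0) = 0, nous obtenons j(t) = 0. La primitive du jerk, avec a(0) = 0, donne l'accélération: a(t) = 0. En prenant ∫a(t)dt et en appliquant v(0) = 12, nous trouvons v(t) = 12. L'intégrale de la vitesse, avec x(0) = -9, donne la position: x(t) = 12·t - 9. Nous avons la position x(t) = 12·t - 9. En substituant t = 2: x(2) = 15.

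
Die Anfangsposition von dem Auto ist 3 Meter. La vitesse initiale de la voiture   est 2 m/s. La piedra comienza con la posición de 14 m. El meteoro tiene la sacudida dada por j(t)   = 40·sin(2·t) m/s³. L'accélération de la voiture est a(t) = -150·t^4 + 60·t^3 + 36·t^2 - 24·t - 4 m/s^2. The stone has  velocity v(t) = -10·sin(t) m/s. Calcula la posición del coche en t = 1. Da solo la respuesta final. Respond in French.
À t = 1, x = 0.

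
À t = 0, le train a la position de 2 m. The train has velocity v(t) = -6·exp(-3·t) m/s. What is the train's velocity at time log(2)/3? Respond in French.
En utilisant v(t) = -6·exp(-3·t) et en substituant t = log(2)/3, nous trouvons v = -3.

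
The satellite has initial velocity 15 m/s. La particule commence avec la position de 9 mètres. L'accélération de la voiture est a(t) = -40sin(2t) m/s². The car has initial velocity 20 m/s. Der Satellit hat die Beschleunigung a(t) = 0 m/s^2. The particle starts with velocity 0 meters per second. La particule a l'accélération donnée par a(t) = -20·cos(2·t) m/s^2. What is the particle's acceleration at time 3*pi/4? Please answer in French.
Nous avons l'accélération a(t) = -20·cos(2·t). En substituant t = 3*pi/4: a(3*pi/4) = 0.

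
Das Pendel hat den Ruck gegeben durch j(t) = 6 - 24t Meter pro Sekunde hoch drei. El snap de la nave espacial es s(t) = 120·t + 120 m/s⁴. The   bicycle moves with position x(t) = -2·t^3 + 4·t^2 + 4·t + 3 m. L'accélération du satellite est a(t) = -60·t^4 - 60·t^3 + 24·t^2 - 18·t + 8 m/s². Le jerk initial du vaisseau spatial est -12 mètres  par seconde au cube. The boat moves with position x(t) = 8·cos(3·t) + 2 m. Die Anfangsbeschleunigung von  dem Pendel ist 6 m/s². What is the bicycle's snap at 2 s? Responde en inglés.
To solve this, we need to take 4 derivatives of our position equation x(t) = -2·t^3 + 4·t^2 + 4·t + 3. The derivative of position gives velocity: v(t) = -6·t^2 + 8·t + 4. Taking d/dt of v(t), we find a(t) = 8 - 12·t. Taking d/dt of a(t), we find j(t) = -12. Differentiating jerk, we get snap: s(t) = 0. We have snap s(t) = 0. Substituting t = 2: s(2) = 0.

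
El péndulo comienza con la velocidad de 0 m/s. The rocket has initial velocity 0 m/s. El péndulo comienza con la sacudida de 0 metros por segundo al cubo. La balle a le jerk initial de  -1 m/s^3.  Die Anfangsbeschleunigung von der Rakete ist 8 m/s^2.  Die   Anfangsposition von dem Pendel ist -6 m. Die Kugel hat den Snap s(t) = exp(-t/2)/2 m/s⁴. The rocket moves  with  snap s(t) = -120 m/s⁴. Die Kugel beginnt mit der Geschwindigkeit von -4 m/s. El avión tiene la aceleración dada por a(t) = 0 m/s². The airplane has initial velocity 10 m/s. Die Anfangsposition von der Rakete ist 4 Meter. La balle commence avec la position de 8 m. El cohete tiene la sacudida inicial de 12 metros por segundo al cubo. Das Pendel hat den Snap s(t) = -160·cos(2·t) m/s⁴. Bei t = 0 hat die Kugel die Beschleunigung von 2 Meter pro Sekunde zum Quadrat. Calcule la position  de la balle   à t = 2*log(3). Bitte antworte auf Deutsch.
Um dies zu lösen, müssen wir 4 Stammfunktionen unserer Gleichung für den Snap s(t) = exp(-t/2)/2 finden. Mit ∫s(t)dt und Anwendung von j(0) = -1, finden wir j(t) = -exp(-t/2). Mit ∫j(t)dt und Anwendung von a(0) = 2, finden wir a(t) = 2·exp(-t/2). Mit ∫a(t)dt und Anwendung von v(0) = -4, finden wir v(t) = -4·exp(-t/2). Mit ∫v(t)dt und Anwendung von x(0) = 8, finden wir x(t) = 8·exp(-t/2). Aus der Gleichung für die Position x(t) = 8·exp(-t/2), setzen wir t = 2*log(3) ein und erhalten x = 8/3.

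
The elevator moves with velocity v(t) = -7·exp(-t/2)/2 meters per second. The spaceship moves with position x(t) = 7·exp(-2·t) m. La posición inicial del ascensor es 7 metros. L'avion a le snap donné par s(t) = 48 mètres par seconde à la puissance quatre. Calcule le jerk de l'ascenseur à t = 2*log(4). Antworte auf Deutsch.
Wir müssen unsere Gleichung für die Geschwindigkeit v(t) = -7·exp(-t/2)/2 2-mal ableiten. Die Ableitung von der Geschwindigkeit ergibt die Beschleunigung: a(t) = 7·exp(-t/2)/4. Mit d/dt von a(t) finden wir j(t) = -7·exp(-t/2)/8. Wir haben den Ruck j(t) = -7·exp(-t/2)/8. Durch Einsetzen von t = 2*log(4): j(2*log(4)) = -7/32.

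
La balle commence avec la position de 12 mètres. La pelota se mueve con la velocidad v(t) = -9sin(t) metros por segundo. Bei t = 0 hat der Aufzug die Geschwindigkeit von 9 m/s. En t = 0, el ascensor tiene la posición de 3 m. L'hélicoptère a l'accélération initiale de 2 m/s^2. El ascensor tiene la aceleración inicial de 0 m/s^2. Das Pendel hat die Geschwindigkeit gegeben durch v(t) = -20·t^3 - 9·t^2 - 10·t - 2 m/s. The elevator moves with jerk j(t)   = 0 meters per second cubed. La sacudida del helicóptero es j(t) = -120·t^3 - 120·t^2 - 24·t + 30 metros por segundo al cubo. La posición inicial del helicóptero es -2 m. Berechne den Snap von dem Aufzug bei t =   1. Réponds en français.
Pour résoudre ceci, nous devons prendre 1 dérivée de notre équation du jerk j(t) = 0. La dérivée du jerk donne le snap: s(t) = 0. Nous avons le snap s(t) = 0. En substituant t = 1: s(1) = 0.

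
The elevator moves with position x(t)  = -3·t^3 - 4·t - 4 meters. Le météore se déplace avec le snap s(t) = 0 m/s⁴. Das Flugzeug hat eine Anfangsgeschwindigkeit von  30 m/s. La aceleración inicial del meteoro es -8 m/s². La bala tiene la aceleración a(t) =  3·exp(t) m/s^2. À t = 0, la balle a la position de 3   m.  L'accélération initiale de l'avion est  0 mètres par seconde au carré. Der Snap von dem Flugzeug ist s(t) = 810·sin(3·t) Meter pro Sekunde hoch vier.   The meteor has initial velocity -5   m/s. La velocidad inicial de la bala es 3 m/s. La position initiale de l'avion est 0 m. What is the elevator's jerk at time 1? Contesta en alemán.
Ausgehend von der Position x(t) = -3·t^3 - 4·t - 4, nehmen wir 3 Ableitungen. Durch Ableiten von der Position erhalten wir die Geschwindigkeit: v(t) = -9·t^2 - 4. Durch Ableiten von der Geschwindigkeit erhalten wir die Beschleunigung: a(t) = -18·t. Mit d/dt von a(t) finden wir j(t) = -18. Aus der Gleichung für den Ruck j(t) = -18, setzen wir t = 1 ein und erhalten j = -18.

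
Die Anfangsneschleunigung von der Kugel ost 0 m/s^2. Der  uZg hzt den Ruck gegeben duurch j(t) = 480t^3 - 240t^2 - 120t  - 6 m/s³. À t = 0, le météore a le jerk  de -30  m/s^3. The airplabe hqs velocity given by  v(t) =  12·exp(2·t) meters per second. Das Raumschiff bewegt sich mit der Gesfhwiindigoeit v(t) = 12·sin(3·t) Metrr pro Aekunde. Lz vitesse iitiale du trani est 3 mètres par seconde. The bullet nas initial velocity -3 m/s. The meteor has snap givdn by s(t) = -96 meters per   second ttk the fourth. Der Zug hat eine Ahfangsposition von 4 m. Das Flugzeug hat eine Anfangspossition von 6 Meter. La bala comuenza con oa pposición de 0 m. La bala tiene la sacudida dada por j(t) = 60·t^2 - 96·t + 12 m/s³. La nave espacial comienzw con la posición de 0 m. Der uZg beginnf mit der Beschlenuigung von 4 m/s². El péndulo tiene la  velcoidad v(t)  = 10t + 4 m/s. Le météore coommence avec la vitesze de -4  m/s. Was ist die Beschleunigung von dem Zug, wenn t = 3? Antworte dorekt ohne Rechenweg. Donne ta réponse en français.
a(3) = 7006.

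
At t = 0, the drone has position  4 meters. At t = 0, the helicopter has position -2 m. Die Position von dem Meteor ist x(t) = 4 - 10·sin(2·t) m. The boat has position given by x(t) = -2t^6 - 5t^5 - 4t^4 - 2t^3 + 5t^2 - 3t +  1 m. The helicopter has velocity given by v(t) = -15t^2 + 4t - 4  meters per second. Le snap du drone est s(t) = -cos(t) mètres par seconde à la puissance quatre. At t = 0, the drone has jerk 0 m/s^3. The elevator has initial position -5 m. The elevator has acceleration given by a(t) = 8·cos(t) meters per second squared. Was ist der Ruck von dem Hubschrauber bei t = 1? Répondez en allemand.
Ausgehend von der Geschwindigkeit v(t) = -15·t^2 + 4·t - 4, nehmen wir 2 Ableitungen. Mit d/dt von v(t) finden wir a(t) = 4 - 30·t. Mit d/dt von a(t) finden wir j(t) = -30. Wir haben den Ruck j(t) = -30. Durch Einsetzen von t = 1: j(1) = -30.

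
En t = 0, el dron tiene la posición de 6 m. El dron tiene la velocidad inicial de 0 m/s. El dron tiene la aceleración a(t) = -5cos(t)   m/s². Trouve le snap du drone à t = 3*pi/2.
Pour résoudre ceci, nous devons prendre 2 dérivées de notre équation de l'accélération a(t) = -5·cos(t). En prenant d/dt de a(t), nous trouvons j(t) = 5·sin(t). La dérivée du jerk donne le snap: s(t) = 5·cos(t). En utilisant s(t) = 5·cos(t) et en substituant t = 3*pi/2, nous trouvons s = 0.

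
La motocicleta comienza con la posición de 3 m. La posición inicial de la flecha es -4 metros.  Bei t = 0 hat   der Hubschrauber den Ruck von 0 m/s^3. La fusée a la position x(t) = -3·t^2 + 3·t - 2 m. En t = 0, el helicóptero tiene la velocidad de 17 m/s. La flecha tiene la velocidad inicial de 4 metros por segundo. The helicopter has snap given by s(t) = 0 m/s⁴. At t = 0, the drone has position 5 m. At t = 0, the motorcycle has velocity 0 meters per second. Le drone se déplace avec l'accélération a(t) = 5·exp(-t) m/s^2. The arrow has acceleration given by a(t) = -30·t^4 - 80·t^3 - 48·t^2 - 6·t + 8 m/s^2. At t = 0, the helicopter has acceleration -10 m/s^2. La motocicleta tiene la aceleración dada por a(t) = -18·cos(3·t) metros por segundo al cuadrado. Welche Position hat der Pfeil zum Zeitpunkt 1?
Ausgehend von der Beschleunigung a(t) = -30·t^4 - 80·t^3 - 48·t^2 - 6·t + 8, nehmen wir 2 Stammfunktionen. Durch Integration von der Beschleunigung und Verwendung der Anfangsbedingung v(0) = 4, erhalten wir v(t) = -6·t^5 - 20·t^4 - 16·t^3 - 3·t^2 + 8·t + 4. Das Integral von der Geschwindigkeit ist die Position. Mit x(0) = -4 erhalten wir x(t) = -t^6 - 4·t^5 - 4·t^4 - t^3 + 4·t^2 + 4·t - 4. Aus der Gleichung für die Position x(t) = -t^6 - 4·t^5 - 4·t^4 - t^3 + 4·t^2 + 4·t - 4, setzen wir t = 1 ein und erhalten x = -6.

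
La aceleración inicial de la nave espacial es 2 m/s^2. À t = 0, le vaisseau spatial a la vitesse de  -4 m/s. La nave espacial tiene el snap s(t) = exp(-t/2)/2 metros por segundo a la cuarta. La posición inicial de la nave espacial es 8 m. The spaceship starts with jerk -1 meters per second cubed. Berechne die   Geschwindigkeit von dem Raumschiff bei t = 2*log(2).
Wir müssen unsere Gleichung für den Snap s(t) = exp(-t/2)/2 3-mal integrieren. Durch Integration von dem Snap und Verwendung der Anfangsbedingung j(0) = -1, erhalten wir j(t) = -exp(-t/2). Durch Integration von dem Ruck und Verwendung der Anfangsbedingung a(0) = 2, erhalten wir a(t) = 2·exp(-t/2). Durch Integration von der Beschleunigung und Verwendung der Anfangsbedingung v(0) = -4, erhalten wir v(t) = -4·exp(-t/2). Mit v(t) = -4·exp(-t/2) und Einsetzen von t = 2*log(2), finden wir v = -2.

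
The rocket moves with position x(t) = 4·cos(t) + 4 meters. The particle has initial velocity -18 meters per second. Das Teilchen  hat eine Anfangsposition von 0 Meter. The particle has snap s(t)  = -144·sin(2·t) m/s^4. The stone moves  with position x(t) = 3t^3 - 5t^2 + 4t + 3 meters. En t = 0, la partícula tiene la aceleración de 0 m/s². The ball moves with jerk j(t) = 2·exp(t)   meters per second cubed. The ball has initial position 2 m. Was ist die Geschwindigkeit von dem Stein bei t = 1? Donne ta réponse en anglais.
Starting from position x(t) = 3·t^3 - 5·t^2 + 4·t + 3, we take 1 derivative. Taking d/dt of x(t), we find v(t) = 9·t^2 - 10·t + 4. From the given velocity equation v(t) = 9·t^2 - 10·t + 4, we substitute t = 1 to get v = 3.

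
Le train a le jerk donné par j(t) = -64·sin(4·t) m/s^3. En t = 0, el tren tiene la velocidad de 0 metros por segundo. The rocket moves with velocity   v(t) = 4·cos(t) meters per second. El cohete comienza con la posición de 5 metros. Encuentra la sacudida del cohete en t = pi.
Partiendo de la velocidad v(t) = 4·cos(t), tomamos 2 derivadas. Derivando la velocidad, obtenemos la aceleración: a(t) = -4·sin(t). La derivada de la aceleración da la sacudida: j(t) = -4·cos(t). De la ecuación de la sacudida j(t) = -4·cos(t), sustituimos t = pi para obtener j = 4.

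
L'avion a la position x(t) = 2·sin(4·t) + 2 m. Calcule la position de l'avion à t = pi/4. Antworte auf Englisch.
We have position x(t) = 2·sin(4·t) + 2. Substituting t = pi/4: x(pi/4) = 2.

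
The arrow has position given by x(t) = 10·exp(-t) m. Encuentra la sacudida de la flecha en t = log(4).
Partiendo de la posición x(t) = 10·exp(-t), tomamos 3 derivadas. Derivando la posición, obtenemos la velocidad: v(t) = -10·exp(-t). Derivando la velocidad, obtenemos la aceleración: a(t) = 10·exp(-t). Tomando d/dt de a(t), encontramos j(t) = -10·exp(-t). Usando j(t) = -10·exp(-t) y sustituyendo t = log(4), encontramos j = -5/2.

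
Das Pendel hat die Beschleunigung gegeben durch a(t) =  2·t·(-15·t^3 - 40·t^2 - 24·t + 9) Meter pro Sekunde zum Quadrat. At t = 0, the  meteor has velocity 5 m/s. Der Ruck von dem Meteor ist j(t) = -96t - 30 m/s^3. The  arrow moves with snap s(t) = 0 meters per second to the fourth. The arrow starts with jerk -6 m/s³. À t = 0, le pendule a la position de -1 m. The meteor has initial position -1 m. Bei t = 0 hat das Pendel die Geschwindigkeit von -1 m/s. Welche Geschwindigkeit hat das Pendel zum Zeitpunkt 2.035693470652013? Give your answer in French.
En partant de l'accélération a(t) = 2·t·(-15·t^3 - 40·t^2 - 24·t + 9), nous prenons 1 intégrale. En prenant ∫a(t)dt et en appliquant v(0) = -1, nous trouvons v(t) = -6·t^5 - 20·t^4 - 16·t^3 + 9·t^2 - 1. En utilisant v(t) = -6·t^5 - 20·t^4 - 16·t^3 + 9·t^2 - 1 et en substituant t = 2.035693470652013, nous trouvons v = -651.897819040971.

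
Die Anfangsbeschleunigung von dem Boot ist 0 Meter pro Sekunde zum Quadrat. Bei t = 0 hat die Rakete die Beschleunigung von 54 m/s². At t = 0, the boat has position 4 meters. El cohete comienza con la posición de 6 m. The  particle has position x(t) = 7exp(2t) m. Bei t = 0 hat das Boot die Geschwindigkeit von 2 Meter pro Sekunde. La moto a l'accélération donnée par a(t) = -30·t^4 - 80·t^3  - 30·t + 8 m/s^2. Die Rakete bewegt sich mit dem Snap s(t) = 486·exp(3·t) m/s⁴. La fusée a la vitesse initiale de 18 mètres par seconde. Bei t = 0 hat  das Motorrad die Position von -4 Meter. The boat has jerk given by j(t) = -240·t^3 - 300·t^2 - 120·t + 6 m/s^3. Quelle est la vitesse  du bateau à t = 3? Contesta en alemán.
Um dies zu lösen, müssen wir 2 Stammfunktionen unserer Gleichung für den Ruck j(t) = -240·t^3 - 300·t^2 - 120·t + 6 finden. Mit ∫j(t)dt und Anwendung von a(0) = 0, finden wir a(t) = 2·t·(-30·t^3 - 50·t^2 - 30·t + 3). Mit ∫a(t)dt und Anwendung von v(0) = 2, finden wir v(t) = -12·t^5 - 25·t^4 - 20·t^3 + 3·t^2 + 2. Aus der Gleichung für die Geschwindigkeit v(t) = -12·t^5 - 25·t^4 - 20·t^3 + 3·t^2 + 2, setzen wir t = 3 ein und erhalten v = -5452.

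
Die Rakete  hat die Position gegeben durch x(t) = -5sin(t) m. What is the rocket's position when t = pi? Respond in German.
Wir haben die Position x(t) = -5·sin(t). Durch Einsetzen von t = pi: x(pi) = 0.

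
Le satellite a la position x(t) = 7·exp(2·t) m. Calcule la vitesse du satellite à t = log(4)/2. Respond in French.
En partant de la position x(t) = 7·exp(2·t), nous prenons 1 dérivée. La dérivée de la position donne la vitesse: v(t) = 14·exp(2·t). En utilisant v(t) = 14·exp(2·t) et en substituant t = log(4)/2, nous trouvons v = 56.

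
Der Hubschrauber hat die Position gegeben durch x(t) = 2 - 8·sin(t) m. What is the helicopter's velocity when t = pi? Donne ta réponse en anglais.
To solve this, we need to take 1 derivative of our position equation x(t) = 2 - 8·sin(t). Differentiating position, we get velocity: v(t) = -8·cos(t). From the given velocity equation v(t) = -8·cos(t), we substitute t = pi to get v = 8.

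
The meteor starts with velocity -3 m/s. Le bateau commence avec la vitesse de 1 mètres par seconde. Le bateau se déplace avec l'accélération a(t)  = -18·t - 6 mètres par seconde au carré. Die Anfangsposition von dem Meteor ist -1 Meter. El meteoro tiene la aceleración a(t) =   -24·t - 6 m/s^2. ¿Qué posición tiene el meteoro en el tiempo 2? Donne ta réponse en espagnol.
Debemos encontrar la integral de nuestra ecuación de la aceleración a(t) = -24·t - 6 2 veces. Tomando ∫a(t)dt y aplicando v(0) = -3, encontramos v(t) = -12·t^2 - 6·t - 3. Tomando ∫v(t)dt y aplicando x(0) = -1, encontramos x(t) = -4·t^3 - 3·t^2 - 3·t - 1. Usando x(t) = -4·t^3 - 3·t^2 - 3·t - 1 y sustituyendo t = 2, encontramos x = -51.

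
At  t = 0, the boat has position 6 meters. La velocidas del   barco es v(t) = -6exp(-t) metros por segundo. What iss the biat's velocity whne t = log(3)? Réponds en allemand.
Mit v(t) = -6·exp(-t) und Einsetzen von t = log(3), finden wir v = -2.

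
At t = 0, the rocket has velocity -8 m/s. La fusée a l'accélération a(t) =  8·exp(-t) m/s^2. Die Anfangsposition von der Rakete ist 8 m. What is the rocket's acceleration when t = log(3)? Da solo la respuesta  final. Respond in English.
The acceleration at t = log(3) is a = 8/3.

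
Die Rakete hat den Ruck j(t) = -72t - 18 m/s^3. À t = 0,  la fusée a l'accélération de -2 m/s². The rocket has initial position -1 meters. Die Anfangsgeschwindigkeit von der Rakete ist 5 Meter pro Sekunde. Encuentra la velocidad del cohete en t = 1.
Necesitamos integrar nuestra ecuación de la sacudida j(t) = -72·t - 18 2 veces. La antiderivada de la sacudida, con a(0) = -2, da la aceleración: a(t) = -36·t^2 - 18·t - 2. La integral de la aceleración es la velocidad. Usando v(0) = 5, obtenemos v(t) = -12·t^3 - 9·t^2 - 2·t + 5. Tenemos la velocidad v(t) = -12·t^3 - 9·t^2 - 2·t + 5. Sustituyendo t = 1: v(1) = -18.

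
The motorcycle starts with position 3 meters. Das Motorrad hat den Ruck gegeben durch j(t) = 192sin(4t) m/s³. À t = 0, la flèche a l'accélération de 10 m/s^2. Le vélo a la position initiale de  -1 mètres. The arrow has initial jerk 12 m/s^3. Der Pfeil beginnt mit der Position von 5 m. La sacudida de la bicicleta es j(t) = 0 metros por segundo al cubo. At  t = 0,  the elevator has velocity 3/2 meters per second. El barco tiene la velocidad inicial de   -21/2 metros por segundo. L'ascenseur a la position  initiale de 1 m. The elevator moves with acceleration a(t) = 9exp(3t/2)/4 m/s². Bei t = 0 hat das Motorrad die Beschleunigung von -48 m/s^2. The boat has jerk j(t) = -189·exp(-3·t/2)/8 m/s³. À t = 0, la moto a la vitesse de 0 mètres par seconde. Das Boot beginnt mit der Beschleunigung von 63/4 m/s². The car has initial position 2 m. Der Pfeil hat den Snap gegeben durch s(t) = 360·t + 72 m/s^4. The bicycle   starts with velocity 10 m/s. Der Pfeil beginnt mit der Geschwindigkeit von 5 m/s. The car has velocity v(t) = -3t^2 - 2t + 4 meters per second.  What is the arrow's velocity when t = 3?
We need to integrate our snap equation s(t) = 360·t + 72 3 times. Integrating snap and using the initial condition j(0) = 12, we get j(t) = 180·t^2 + 72·t + 12. Integrating jerk and using the initial condition a(0) = 10, we get a(t) = 60·t^3 + 36·t^2 + 12·t + 10. Finding the integral of a(t) and using v(0) = 5: v(t) = 15·t^4 + 12·t^3 + 6·t^2 + 10·t + 5. From the given velocity equation v(t) = 15·t^4 + 12·t^3 + 6·t^2 + 10·t + 5, we substitute t = 3 to get v = 1628.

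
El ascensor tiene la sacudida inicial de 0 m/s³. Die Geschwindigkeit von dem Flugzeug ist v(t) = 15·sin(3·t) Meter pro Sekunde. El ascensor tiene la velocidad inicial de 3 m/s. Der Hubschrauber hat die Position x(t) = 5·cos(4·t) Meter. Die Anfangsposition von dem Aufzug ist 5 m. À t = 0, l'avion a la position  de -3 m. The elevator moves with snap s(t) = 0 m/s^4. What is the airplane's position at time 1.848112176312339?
Starting from velocity v(t) = 15·sin(3·t), we take 1 integral. The integral of velocity is position. Using x(0) = -3, we get x(t) = 2 - 5·cos(3·t). From the given position equation x(t) = 2 - 5·cos(3·t), we substitute t = 1.848112176312339 to get x = -1.69622162061184.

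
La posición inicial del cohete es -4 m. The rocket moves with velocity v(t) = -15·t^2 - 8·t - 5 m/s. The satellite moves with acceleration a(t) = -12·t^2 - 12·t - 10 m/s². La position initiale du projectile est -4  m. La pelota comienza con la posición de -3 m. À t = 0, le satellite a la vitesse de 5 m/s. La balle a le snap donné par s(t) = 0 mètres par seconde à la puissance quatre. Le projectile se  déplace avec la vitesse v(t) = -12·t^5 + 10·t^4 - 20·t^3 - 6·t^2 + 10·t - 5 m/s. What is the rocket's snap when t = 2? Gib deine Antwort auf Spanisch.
Para resolver esto, necesitamos tomar 3 derivadas de nuestra ecuación de la velocidad v(t) = -15·t^2 - 8·t - 5. Tomando d/dt de v(t), encontramos a(t) = -30·t - 8. Derivando la aceleración, obtenemos la sacudida: j(t) = -30. La derivada de la sacudida da el snap: s(t) = 0. Tenemos el snap s(t) = 0. Sustituyendo t = 2: s(2) = 0.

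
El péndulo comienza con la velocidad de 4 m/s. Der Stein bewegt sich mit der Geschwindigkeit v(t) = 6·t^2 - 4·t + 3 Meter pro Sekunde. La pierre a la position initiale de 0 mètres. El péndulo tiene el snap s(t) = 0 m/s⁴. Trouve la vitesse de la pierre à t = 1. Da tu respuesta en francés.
En utilisant v(t) = 6·t^2 - 4·t + 3 et en substituant t = 1, nous trouvons v = 5.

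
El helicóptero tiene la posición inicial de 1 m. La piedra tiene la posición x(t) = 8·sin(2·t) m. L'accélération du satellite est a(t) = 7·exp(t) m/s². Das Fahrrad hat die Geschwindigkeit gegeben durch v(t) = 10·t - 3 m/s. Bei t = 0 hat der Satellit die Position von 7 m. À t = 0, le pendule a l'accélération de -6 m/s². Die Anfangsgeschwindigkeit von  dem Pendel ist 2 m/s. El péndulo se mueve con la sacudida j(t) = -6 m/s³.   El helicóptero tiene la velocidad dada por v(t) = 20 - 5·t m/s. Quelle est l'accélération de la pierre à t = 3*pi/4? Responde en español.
Partiendo de la posición x(t) = 8·sin(2·t), tomamos 2 derivadas. La derivada de la posición da la velocidad: v(t) = 16·cos(2·t). Tomando d/dt de v(t), encontramos a(t) = -32·sin(2·t). Tenemos la aceleración a(t) = -32·sin(2·t). Sustituyendo t = 3*pi/4: a(3*pi/4) = 32.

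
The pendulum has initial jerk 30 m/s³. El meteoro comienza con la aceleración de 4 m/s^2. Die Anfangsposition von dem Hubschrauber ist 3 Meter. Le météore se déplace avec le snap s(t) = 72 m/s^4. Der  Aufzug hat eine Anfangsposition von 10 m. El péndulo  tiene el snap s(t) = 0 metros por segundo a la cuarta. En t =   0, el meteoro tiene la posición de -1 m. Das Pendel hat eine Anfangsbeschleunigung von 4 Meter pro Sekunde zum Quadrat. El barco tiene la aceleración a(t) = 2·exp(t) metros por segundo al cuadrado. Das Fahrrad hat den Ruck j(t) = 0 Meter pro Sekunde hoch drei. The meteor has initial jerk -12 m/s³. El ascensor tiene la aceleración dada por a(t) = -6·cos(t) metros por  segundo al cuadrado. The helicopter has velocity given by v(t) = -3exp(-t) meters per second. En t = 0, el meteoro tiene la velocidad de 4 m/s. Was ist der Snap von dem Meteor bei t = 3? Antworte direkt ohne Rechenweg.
Bei t = 3, s = 72.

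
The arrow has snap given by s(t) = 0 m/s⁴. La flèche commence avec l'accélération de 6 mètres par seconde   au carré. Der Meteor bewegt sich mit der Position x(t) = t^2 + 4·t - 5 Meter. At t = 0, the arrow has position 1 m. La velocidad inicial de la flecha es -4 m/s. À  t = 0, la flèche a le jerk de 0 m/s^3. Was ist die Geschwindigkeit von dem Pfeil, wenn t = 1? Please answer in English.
We need to integrate our snap equation s(t) = 0 3 times. The antiderivative of snap is jerk. Using j(0) = 0, we get j(t) = 0. Taking ∫j(t)dt and applying a(0) = 6, we find a(t) = 6. Integrating acceleration and using the initial condition v(0) = -4, we get v(t) = 6·t - 4. From the given velocity equation v(t) = 6·t - 4, we substitute t = 1 to get v = 2.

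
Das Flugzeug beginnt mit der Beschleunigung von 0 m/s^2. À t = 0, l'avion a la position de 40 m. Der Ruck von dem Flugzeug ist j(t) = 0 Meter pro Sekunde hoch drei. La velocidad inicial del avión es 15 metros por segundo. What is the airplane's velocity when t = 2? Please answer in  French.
Nous devons trouver la primitive de notre équation du jerk j(t) = 0 2 fois. En intégrant le jerk et en utilisant la condition initiale a(0) = 0, nous obtenons a(t) = 0. En intégrant l'accélération et en utilisant la condition initiale v(0) = 15, nous obtenons v(t) = 15. En utilisant v(t) = 15 et en substituant t = 2, nous trouvons v = 15.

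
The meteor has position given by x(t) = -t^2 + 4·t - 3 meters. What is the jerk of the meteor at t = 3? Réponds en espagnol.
Debemos derivar nuestra ecuación de la posición x(t) = -t^2 + 4·t - 3 3 veces. Derivando la posición, obtenemos la velocidad: v(t) = 4 - 2·t. La derivada de la velocidad da la aceleración: a(t) = -2. Tomando d/dt de a(t), encontramos j(t) = 0. Tenemos la sacudida j(t) = 0. Sustituyendo t = 3: j(3) = 0.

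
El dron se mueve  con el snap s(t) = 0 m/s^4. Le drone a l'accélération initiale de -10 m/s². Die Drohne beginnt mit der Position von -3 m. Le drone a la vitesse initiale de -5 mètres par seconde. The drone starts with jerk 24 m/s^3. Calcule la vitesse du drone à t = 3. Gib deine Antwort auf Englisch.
To find the answer, we compute 3 integrals of s(t) = 0. Integrating snap and using the initial condition j(0) = 24, we get j(t) = 24. Integrating jerk and using the initial condition a(0) = -10, we get a(t) = 24·t - 10. Taking ∫a(t)dt and applying v(0) = -5, we find v(t) = 12·t^2 - 10·t - 5. From the given velocity equation v(t) = 12·t^2 - 10·t - 5, we substitute t = 3 to get v = 73.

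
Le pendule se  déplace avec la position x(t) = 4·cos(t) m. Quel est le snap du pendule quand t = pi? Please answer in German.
Ausgehend von der Position x(t) = 4·cos(t), nehmen wir 4 Ableitungen. Durch Ableiten von der Position erhalten wir die Geschwindigkeit: v(t) = -4·sin(t). Die Ableitung von der Geschwindigkeit ergibt die Beschleunigung: a(t) = -4·cos(t). Durch Ableiten von der Beschleunigung erhalten wir den Ruck: j(t) = 4·sin(t). Durch Ableiten von dem Ruck erhalten wir den Snap: s(t) = 4·cos(t). Aus der Gleichung für den Snap s(t) = 4·cos(t), setzen wir t = pi ein und erhalten s = -4.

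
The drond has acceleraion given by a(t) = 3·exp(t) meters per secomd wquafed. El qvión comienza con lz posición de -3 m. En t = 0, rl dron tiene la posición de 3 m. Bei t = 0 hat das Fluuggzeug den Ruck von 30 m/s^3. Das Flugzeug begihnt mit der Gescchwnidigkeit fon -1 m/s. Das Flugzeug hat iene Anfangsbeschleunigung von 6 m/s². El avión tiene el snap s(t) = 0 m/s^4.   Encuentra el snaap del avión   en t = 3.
De la ecuación del snap s(t) = 0, sustituimos t = 3 para obtener s = 0.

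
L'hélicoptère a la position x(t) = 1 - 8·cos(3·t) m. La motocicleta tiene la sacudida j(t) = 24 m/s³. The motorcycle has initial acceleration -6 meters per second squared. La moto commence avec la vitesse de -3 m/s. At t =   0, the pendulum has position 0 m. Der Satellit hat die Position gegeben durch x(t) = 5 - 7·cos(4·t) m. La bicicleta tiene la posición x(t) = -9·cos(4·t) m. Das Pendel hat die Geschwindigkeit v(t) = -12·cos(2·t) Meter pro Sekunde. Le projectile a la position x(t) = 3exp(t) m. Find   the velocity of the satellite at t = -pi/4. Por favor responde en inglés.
Starting from position x(t) = 5 - 7·cos(4·t), we take 1 derivative. The derivative of position gives velocity: v(t) = 28·sin(4·t). From the given velocity equation v(t) = 28·sin(4·t), we substitute t = -pi/4 to get v = 0.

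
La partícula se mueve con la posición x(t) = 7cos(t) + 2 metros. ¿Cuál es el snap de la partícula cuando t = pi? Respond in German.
Ausgehend von der Position x(t) = 7·cos(t) + 2, nehmen wir 4 Ableitungen. Mit d/dt von x(t) finden wir v(t) = -7·sin(t). Die Ableitung von der Geschwindigkeit ergibt die Beschleunigung: a(t) = -7·cos(t). Durch Ableiten von der Beschleunigung erhalten wir den Ruck: j(t) = 7·sin(t). Mit d/dt von j(t) finden wir s(t) = 7·cos(t). Wir haben den Snap s(t) = 7·cos(t). Durch Einsetzen von t = pi: s(pi) = -7.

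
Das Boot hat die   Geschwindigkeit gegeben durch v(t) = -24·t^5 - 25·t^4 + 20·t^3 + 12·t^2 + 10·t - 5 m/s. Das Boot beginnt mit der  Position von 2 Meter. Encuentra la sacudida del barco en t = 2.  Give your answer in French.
Nous devons dériver notre équation de la vitesse v(t) = -24·t^5 - 25·t^4 + 20·t^3 + 12·t^2 + 10·t - 5 2 fois. En prenant d/dt de v(t), nous trouvons a(t) = -120·t^4 - 100·t^3 + 60·t^2 + 24·t + 10. La dérivée de l'accélération donne le jerk: j(t) = -480·t^3 - 300·t^2 + 120·t + 24. En utilisant j(t) = -480·t^3 - 300·t^2 + 120·t + 24 et en substituant t = 2, nous trouvons j = -4776.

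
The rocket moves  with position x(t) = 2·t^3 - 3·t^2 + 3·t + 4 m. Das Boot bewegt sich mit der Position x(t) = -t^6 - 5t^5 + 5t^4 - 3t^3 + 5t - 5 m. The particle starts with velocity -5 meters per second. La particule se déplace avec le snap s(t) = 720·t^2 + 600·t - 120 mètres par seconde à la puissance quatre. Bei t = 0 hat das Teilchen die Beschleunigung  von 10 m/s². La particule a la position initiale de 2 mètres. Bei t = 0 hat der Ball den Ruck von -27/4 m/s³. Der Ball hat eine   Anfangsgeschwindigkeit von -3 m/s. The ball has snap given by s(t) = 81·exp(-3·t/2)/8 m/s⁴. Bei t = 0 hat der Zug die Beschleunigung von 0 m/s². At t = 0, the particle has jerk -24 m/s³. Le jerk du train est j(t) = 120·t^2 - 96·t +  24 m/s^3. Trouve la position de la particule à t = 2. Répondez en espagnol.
Para resolver esto, necesitamos tomar 4 integrales de nuestra ecuación del snap s(t) = 720·t^2 + 600·t - 120. Integrando el snap y usando la condición inicial j(0) = -24, obtenemos j(t) = 240·t^3 + 300·t^2 - 120·t - 24. Integrando la sacudida y usando la condición inicial a(0) = 10, obtenemos a(t) = 60·t^4 + 100·t^3 - 60·t^2 - 24·t + 10. La integral de la aceleración, con v(0) = -5, da la velocidad: v(t) = 12·t^5 + 25·t^4 - 20·t^3 - 12·t^2 + 10·t - 5. La antiderivada de la velocidad es la posición. Usando x(0) = 2, obtenemos x(t) = 2·t^6 + 5·t^5 - 5·t^4 - 4·t^3 + 5·t^2 - 5·t + 2. Tenemos la posición x(t) = 2·t^6 + 5·t^5 - 5·t^4 - 4·t^3 + 5·t^2 - 5·t + 2. Sustituyendo t = 2: x(2) = 188.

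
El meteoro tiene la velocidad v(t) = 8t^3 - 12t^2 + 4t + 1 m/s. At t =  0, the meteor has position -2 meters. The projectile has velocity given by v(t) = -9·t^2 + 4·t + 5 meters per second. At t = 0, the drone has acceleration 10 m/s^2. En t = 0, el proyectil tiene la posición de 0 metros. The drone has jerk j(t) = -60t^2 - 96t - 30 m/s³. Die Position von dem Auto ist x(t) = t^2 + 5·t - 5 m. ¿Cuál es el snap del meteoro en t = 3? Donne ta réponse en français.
Nous devons dériver notre équation de la vitesse v(t) = 8·t^3 - 12·t^2 + 4·t + 1 3 fois. En dérivant la vitesse, nous obtenons l'accélération: a(t) = 24·t^2 - 24·t + 4. La dérivée de l'accélération donne le jerk: j(t) = 48·t - 24. En prenant d/dt de j(t), nous trouvons s(t) = 48. De l'équation du snap s(t) = 48, nous substituons t = 3 pour obtenir s = 48.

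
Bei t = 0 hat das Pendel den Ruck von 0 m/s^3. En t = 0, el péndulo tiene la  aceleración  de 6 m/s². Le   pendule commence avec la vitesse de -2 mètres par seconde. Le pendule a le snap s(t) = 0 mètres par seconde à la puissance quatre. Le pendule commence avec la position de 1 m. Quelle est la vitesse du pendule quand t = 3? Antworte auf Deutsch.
Ausgehend von dem Snap s(t) = 0, nehmen wir 3 Integrale. Mit ∫s(t)dt und Anwendung von j(0) = 0, finden wir j(t) = 0. Die Stammfunktion von dem Ruck, mit a(0) = 6, ergibt die Beschleunigung: a(t) = 6. Das Integral von der Beschleunigung, mit v(0) = -2, ergibt die Geschwindigkeit: v(t) = 6·t - 2. Mit v(t) = 6·t - 2 und Einsetzen von t = 3, finden wir v = 16.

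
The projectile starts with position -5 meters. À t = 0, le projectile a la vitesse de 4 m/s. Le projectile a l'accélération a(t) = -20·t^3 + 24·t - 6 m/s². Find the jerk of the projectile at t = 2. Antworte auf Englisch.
To solve this, we need to take 1 derivative of our acceleration equation a(t) = -20·t^3 + 24·t - 6. Differentiating acceleration, we get jerk: j(t) = 24 - 60·t^2. Using j(t) = 24 - 60·t^2 and substituting t = 2, we find j = -216.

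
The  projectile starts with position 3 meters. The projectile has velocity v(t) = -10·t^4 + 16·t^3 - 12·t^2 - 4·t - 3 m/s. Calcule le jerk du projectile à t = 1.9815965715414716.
En partant de la vitesse v(t) = -10·t^4 + 16·t^3 - 12·t^2 - 4·t - 3, nous prenons 2 dérivées. En dérivant la vitesse, nous obtenons l'accélération: a(t) = -40·t^3 + 48·t^2 - 24·t - 4. La dérivée de l'accélération donne le jerk: j(t) = -120·t^2 + 96·t - 24. De l'équation du jerk j(t) = -120·t^2 + 96·t - 24, nous substituons t = 1.9815965715414716 pour obtenir j = -304.973725813408.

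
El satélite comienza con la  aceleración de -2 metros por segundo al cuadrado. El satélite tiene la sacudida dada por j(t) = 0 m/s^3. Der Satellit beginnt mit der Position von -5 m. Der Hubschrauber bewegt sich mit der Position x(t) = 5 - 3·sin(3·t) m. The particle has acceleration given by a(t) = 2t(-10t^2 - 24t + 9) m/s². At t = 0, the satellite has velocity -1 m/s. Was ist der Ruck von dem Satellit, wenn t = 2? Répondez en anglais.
Using j(t) = 0 and substituting t = 2, we find j = 0.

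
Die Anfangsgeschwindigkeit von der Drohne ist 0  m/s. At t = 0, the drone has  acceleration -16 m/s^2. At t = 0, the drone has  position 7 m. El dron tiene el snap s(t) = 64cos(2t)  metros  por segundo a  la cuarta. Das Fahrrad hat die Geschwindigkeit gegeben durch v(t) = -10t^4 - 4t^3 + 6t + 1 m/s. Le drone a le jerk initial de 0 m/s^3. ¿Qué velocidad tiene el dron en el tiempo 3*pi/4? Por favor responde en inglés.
To solve this, we need to take 3 integrals of our snap equation s(t) = 64·cos(2·t). Finding the integral of s(t) and using j(0) = 0: j(t) = 32·sin(2·t). The antiderivative of jerk is acceleration. Using a(0) = -16, we get a(t) = -16·cos(2·t). Integrating acceleration and using the initial condition v(0) = 0, we get v(t) = -8·sin(2·t). We have velocity v(t) = -8·sin(2·t). Substituting t = 3*pi/4: v(3*pi/4) = 8.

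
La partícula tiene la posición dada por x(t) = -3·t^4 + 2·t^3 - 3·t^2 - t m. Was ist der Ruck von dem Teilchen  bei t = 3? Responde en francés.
Pour résoudre ceci, nous devons prendre 3 dérivées de notre équation de la position x(t) = -3·t^4 + 2·t^3 - 3·t^2 - t. La dérivée de la position donne la vitesse: v(t) = -12·t^3 + 6·t^2 - 6·t - 1. En dérivant la vitesse, nous obtenons l'accélération: a(t) = -36·t^2 + 12·t - 6. La dérivée de l'accélération donne le jerk: j(t) = 12 - 72·t. Nous avons le jerk j(t) = 12 - 72·t. En substituant t = 3: j(3) = -204.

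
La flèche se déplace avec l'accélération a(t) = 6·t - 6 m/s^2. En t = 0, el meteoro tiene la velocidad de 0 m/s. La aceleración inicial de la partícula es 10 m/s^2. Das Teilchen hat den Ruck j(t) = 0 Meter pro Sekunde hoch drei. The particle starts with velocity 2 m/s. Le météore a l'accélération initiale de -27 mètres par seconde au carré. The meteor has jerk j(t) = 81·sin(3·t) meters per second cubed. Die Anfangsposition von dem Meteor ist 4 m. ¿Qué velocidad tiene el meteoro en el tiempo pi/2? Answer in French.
Nous devons trouver la primitive de notre équation du jerk j(t) = 81·sin(3·t) 2 fois. En prenant ∫j(t)dt et en appliquant a(0) = -27, nous trouvons a(t) = -27·cos(3·t). En intégrant l'accélération et en utilisant la condition initiale v(0) = 0, nous obtenons v(t) = -9·sin(3·t). Nous avons la vitesse v(t) = -9·sin(3·t). En substituant t = pi/2: v(pi/2) = 9.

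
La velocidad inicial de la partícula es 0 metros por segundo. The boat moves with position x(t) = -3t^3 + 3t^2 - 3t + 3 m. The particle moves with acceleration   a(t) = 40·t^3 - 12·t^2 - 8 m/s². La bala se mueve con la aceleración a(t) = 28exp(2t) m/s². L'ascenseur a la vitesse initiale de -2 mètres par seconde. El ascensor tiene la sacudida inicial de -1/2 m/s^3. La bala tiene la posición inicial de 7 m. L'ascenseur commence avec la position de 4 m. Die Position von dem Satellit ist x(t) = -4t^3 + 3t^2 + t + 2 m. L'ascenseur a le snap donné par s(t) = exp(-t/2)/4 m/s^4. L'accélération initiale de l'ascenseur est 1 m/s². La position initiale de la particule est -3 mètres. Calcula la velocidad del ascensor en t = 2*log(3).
Para resolver esto, necesitamos tomar 3 antiderivadas de nuestra ecuación del snap s(t) = exp(-t/2)/4. Tomando ∫s(t)dt y aplicando j(0) = -1/2, encontramos j(t) = -exp(-t/2)/2. Tomando ∫j(t)dt y aplicando a(0) = 1, encontramos a(t) = exp(-t/2). La antiderivada de la aceleración es la velocidad. Usando v(0) = -2, obtenemos v(t) = -2·exp(-t/2). Tenemos la velocidad v(t) = -2·exp(-t/2). Sustituyendo t = 2*log(3): v(2*log(3)) = -2/3.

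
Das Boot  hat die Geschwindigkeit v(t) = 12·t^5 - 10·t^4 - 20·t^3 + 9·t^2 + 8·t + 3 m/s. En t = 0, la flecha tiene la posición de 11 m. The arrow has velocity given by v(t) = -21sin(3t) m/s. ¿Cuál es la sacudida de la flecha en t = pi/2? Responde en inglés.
We must differentiate our velocity equation v(t) = -21·sin(3·t) 2 times. Taking d/dt of v(t), we find a(t) = -63·cos(3·t). Taking d/dt of a(t), we find j(t) = 189·sin(3·t). From the given jerk equation j(t) = 189·sin(3·t), we substitute t = pi/2 to get j = -189.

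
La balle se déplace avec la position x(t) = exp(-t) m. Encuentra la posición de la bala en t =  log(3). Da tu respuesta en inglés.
Using x(t) = exp(-t) and substituting t = log(3), we find x = 1/3.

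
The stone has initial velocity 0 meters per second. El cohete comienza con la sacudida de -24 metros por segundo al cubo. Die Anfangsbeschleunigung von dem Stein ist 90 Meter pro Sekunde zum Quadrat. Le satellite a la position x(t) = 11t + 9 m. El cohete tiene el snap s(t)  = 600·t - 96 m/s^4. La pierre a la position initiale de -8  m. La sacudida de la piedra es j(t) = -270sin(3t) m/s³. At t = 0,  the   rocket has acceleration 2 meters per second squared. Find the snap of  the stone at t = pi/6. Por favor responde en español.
Partiendo de la sacudida j(t) = -270·sin(3·t), tomamos 1 derivada. Derivando la sacudida, obtenemos el snap: s(t) = -810·cos(3·t). De la ecuación del snap s(t) = -810·cos(3·t), sustituimos t = pi/6 para obtener s = 0.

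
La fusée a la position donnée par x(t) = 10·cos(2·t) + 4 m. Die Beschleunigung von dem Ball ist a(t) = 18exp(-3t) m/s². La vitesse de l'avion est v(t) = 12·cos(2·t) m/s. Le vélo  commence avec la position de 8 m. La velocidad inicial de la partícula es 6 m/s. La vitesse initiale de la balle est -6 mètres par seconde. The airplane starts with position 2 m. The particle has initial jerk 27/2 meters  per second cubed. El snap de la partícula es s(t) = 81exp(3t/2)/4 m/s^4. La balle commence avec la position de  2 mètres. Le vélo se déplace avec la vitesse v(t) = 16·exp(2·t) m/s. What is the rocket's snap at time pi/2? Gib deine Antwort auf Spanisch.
Para resolver esto, necesitamos tomar 4 derivadas de nuestra ecuación de la posición x(t) = 10·cos(2·t) + 4. Tomando d/dt de x(t), encontramos v(t) = -20·sin(2·t). La derivada de la velocidad da la aceleración: a(t) = -40·cos(2·t). Derivando la aceleración, obtenemos la sacudida: j(t) = 80·sin(2·t). La derivada de la sacudida da el snap: s(t) = 160·cos(2·t). Tenemos el snap s(t) = 160·cos(2·t). Sustituyendo t = pi/2: s(pi/2) = -160.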